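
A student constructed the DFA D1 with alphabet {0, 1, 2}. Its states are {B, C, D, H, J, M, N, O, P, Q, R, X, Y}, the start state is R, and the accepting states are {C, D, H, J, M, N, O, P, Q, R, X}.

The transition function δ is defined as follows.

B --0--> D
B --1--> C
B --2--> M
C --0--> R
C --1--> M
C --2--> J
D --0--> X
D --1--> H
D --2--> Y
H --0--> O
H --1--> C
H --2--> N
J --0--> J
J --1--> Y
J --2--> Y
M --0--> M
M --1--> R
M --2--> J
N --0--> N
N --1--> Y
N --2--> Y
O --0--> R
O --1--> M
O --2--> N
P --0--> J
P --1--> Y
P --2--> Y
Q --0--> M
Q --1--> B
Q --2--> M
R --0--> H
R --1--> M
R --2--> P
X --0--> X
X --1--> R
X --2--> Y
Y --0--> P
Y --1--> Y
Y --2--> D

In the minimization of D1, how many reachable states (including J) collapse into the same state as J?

3

States {B,Q} cannot be reached from the start state, so discard them.
P0 = {C,D,H,J,M,N,O,P,R,X} | {Y}.
Refine {C,D,H,J,M,N,O,P,R,X} on symbol 1: members go to different blocks, giving {C,D,H,M,O,R,X} and {J,N,P}.
On input 2, block {C,D,H,M,O,R,X} splits into {C,H,M,O,R} and {D,X}.
No further refinement is possible. Final partition (4 blocks): {C,H,M,O,R} | {Y} | {J,N,P} | {D,X}.
State J belongs to the block {J,N,P}, which has 3 states.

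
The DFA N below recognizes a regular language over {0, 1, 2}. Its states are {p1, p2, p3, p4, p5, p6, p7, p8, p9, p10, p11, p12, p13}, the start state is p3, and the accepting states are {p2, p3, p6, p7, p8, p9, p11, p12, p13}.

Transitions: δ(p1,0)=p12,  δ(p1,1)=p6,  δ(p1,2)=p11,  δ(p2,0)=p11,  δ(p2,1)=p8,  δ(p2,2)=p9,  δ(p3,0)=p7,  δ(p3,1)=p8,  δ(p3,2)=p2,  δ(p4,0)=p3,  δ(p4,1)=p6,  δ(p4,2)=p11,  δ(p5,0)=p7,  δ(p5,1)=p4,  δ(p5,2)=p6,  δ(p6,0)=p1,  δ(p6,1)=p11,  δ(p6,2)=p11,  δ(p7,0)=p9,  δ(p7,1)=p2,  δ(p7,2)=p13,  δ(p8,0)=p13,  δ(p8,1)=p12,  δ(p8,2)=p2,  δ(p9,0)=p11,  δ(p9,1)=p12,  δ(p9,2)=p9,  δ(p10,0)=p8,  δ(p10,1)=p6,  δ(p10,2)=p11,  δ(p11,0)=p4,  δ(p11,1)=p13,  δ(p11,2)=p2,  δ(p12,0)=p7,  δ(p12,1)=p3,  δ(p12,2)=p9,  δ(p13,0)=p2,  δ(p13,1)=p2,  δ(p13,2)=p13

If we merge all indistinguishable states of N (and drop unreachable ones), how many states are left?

First remove the unreachable states {p5,p10}; 11 states remain.
P0 = {p2,p3,p6,p7,p8,p9,p11,p12,p13} | {p1,p4}.
On input 0, block {p2,p3,p6,p7,p8,p9,p11,p12,p13} splits into {p2,p3,p7,p8,p9,p12,p13} and {p6,p11}.
Refine {p2,p3,p7,p8,p9,p12,p13} on symbol 0: members go to different blocks, giving {p3,p7,p8,p12,p13} and {p2,p9}.
Refine {p3,p7,p8,p12,p13} on symbol 0: members go to different blocks, giving {p3,p8,p12} and {p7,p13}.
Split {p6,p11} by δ(·,1) → {p6} and {p11}.
No further refinement is possible. Final partition (6 blocks): {p3,p8,p12} | {p1,p4} | {p6} | {p2,p9} | {p7,p13} | {p11}.

6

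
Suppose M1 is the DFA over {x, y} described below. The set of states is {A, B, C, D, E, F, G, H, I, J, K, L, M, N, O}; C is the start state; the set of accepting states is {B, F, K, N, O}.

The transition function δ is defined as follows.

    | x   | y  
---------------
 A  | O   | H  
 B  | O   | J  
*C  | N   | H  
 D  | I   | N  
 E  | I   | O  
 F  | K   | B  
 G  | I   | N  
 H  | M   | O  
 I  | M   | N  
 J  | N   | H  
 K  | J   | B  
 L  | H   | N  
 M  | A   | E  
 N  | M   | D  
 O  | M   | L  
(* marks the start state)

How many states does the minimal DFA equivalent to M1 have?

States {B,F,G,J,K} cannot be reached from the start state, so discard them.
Initial partition by acceptance: {N,O} | {A,C,D,E,H,I,L,M}.
Split {A,C,D,E,H,I,L,M} by δ(·,x) → {D,E,H,I,L,M} and {A,C}.
Refine {D,E,H,I,L,M} on symbol x: members go to different blocks, giving {D,E,H,I,L} and {M}.
Refine {D,E,H,I,L} on symbol x: members go to different blocks, giving {D,E,L} and {H,I}.
The partition is now stable with 5 blocks: {N,O} | {D,E,L} | {A,C} | {M} | {H,I}.

5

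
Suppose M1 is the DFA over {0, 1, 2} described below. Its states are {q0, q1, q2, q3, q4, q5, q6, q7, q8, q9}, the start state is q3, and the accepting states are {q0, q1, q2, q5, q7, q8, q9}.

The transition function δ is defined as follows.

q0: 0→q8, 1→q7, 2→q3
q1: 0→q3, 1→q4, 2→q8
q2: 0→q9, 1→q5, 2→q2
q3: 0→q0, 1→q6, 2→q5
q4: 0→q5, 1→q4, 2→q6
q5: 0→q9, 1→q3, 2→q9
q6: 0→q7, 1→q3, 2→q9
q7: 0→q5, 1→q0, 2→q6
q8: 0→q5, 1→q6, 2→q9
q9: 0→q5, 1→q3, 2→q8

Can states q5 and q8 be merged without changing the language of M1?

Yes

States {q1,q2,q4} cannot be reached from the start state, so discard them.
Start with accepting vs non-accepting: {q0,q5,q7,q8,q9} | {q3,q6}.
On input 1, block {q0,q5,q7,q8,q9} splits into {q5,q8,q9} and {q0,q7}.
No further refinement is possible. Final partition (3 blocks): {q5,q8,q9} | {q3,q6} | {q0,q7}.
q5 and q8 lie in the same block of the stable partition, so they are equivalent — no string distinguishes them.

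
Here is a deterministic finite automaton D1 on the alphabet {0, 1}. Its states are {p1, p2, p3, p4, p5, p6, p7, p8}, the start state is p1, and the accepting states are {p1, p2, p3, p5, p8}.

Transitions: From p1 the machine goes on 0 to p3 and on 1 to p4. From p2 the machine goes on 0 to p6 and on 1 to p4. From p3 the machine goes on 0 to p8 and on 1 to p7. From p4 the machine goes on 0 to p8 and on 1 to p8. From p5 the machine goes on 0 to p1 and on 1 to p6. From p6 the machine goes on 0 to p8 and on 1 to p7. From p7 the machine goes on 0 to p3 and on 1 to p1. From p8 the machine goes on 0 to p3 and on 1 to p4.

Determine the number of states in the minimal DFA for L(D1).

2

Reachable states from the start: {p1,p3,p4,p7,p8}. Unreachable: {p2,p5,p6} — drop them.
Start with accepting vs non-accepting: {p1,p3,p8} | {p4,p7}.
Stable partition: {p1,p3,p8} | {p4,p7} — 2 equivalence classes.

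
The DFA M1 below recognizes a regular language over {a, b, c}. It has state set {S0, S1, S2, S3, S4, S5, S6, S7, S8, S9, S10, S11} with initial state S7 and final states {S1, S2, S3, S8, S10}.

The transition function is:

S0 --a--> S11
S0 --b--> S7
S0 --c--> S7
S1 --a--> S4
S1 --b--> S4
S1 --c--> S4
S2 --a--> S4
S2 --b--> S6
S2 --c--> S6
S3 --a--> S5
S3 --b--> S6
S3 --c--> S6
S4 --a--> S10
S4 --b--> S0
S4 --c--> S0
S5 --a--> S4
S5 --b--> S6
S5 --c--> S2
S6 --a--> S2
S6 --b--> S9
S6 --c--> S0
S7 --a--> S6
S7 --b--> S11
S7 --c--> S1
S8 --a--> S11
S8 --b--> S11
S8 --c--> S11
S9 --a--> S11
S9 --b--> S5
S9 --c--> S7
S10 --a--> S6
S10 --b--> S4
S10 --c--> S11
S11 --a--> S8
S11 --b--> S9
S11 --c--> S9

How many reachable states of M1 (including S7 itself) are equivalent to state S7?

Reachable states from the start: {S0,S1,S2,S4,S5,S6,S7,S8,S9,S10,S11}. Unreachable: {S3} — drop them.
Initial partition by acceptance: {S1,S2,S8,S10} | {S0,S4,S5,S6,S7,S9,S11}.
Split {S0,S4,S5,S6,S7,S9,S11} by δ(·,a) → {S0,S5,S7,S9} and {S4,S6,S11}.
Refine {S0,S5,S7,S9} on symbol b: members go to different blocks, giving {S0,S9} and {S5,S7}.
Stable partition: {S1,S2,S8,S10} | {S0,S9} | {S4,S6,S11} | {S5,S7} — 4 equivalence classes.
State S7 belongs to the block {S5,S7}, which has 2 states.

2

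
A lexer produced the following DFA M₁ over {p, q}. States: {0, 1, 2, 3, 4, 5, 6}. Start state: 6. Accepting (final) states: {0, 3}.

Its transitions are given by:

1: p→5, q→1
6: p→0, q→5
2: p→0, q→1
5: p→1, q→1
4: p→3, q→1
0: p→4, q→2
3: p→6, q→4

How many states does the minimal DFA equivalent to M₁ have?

3

Every state is reachable, so we keep all 7.
P0 = {0,3} | {1,2,4,5,6}.
Split {1,2,4,5,6} by δ(·,p) → {2,4,6} and {1,5}.
No further refinement is possible. Final partition (3 blocks): {0,3} | {2,4,6} | {1,5}.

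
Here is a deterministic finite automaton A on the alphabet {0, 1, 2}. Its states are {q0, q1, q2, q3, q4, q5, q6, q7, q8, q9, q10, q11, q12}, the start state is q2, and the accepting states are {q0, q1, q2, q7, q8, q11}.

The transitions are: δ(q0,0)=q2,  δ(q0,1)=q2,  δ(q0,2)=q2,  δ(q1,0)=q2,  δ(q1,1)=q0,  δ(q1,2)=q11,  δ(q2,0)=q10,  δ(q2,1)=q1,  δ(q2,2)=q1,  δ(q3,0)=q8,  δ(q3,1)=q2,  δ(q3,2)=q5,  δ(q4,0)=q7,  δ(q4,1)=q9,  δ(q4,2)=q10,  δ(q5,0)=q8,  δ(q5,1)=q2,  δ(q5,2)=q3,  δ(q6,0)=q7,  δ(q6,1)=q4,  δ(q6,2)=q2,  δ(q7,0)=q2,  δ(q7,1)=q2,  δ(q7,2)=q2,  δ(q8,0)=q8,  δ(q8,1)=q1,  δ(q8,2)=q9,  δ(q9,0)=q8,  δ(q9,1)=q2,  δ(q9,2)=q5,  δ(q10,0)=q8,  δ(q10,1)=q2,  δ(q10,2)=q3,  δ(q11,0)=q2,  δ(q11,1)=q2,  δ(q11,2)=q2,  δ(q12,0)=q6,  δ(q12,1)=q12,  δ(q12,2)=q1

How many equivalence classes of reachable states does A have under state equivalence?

5

First remove the unreachable states {q4,q6,q7,q12}; 9 states remain.
P0 = {q0,q1,q2,q8,q11} | {q3,q5,q9,q10}.
On input 0, block {q0,q1,q2,q8,q11} splits into {q0,q1,q8,q11} and {q2}.
Split {q0,q1,q8,q11} by δ(·,0) → {q0,q1,q11} and {q8}.
Split {q0,q1,q11} by δ(·,1) → {q0,q11} and {q1}.
No further refinement is possible. Final partition (5 blocks): {q0,q11} | {q3,q5,q9,q10} | {q2} | {q8} | {q1}.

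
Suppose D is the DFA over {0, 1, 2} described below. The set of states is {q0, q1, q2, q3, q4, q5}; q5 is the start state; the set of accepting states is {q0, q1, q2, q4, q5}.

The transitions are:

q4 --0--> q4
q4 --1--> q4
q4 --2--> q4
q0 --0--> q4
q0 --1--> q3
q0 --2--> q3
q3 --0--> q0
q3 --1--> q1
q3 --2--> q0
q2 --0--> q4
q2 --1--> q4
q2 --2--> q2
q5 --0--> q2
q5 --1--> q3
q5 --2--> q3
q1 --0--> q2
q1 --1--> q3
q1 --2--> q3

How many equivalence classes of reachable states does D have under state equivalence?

P0 = {q0,q1,q2,q4,q5} | {q3}.
Refine {q0,q1,q2,q4,q5} on symbol 1: members go to different blocks, giving {q0,q1,q5} and {q2,q4}.
No further refinement is possible. Final partition (3 blocks): {q0,q1,q5} | {q3} | {q2,q4}.

3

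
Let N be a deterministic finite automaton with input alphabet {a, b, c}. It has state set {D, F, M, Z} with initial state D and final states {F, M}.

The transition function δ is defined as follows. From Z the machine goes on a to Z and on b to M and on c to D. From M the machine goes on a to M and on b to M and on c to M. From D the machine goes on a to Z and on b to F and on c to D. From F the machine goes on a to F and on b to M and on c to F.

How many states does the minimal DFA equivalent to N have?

Every state is reachable, so we keep all 4.
Start with accepting vs non-accepting: {F,M} | {D,Z}.
The partition is now stable with 2 blocks: {F,M} | {D,Z}.

2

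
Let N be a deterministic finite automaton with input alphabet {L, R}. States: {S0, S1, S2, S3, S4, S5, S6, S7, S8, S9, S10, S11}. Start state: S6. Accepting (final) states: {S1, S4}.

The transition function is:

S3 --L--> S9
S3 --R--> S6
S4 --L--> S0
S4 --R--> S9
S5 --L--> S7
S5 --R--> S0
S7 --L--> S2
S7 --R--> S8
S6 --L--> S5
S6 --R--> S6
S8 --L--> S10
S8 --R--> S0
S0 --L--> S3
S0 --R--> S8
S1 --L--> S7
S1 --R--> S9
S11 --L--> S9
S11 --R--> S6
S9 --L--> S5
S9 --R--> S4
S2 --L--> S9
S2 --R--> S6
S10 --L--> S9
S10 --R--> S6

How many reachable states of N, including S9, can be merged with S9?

1

States {S1,S11} cannot be reached from the start state, so discard them.
P0 = {S4} | {S0,S2,S3,S5,S6,S7,S8,S9,S10}.
On input R, block {S0,S2,S3,S5,S6,S7,S8,S9,S10} splits into {S0,S2,S3,S5,S6,S7,S8,S10} and {S9}.
Refine {S0,S2,S3,S5,S6,S7,S8,S10} on symbol L: members go to different blocks, giving {S0,S5,S6,S7,S8} and {S2,S3,S10}.
On input L, block {S0,S5,S6,S7,S8} splits into {S0,S7,S8} and {S5,S6}.
Split {S5,S6} by δ(·,L) → {S5} and {S6}.
No further refinement is possible. Final partition (6 blocks): {S4} | {S0,S7,S8} | {S9} | {S2,S3,S10} | {S5} | {S6}.
State S9 belongs to the block {S9}, which has 1 states.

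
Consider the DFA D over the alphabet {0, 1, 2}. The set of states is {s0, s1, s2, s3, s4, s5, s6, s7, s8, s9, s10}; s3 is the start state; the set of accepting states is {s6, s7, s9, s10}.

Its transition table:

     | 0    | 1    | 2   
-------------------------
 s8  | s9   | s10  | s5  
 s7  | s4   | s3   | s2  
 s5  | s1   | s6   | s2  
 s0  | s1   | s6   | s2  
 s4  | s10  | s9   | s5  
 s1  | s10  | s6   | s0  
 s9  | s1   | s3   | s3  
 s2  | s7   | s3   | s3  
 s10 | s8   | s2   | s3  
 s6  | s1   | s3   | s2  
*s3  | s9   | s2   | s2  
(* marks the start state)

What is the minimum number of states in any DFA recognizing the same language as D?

4

All states are reachable from the start state.
Initial partition by acceptance: {s6,s7,s9,s10} | {s0,s1,s2,s3,s4,s5,s8}.
Refine {s0,s1,s2,s3,s4,s5,s8} on symbol 0: members go to different blocks, giving {s1,s2,s3,s4,s8} and {s0,s5}.
Refine {s1,s2,s3,s4,s8} on symbol 1: members go to different blocks, giving {s1,s4,s8} and {s2,s3}.
Stable partition: {s6,s7,s9,s10} | {s1,s4,s8} | {s0,s5} | {s2,s3} — 4 equivalence classes.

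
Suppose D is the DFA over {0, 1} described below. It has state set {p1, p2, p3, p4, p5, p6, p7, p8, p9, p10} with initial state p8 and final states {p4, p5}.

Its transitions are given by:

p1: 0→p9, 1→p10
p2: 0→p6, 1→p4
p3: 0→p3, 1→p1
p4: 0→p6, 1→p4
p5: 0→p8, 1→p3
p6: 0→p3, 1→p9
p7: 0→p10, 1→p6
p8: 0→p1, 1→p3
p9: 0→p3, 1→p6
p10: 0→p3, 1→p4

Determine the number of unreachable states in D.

No path from p8 leads to p2, p5, p7; the other 7 states are all reachable.

3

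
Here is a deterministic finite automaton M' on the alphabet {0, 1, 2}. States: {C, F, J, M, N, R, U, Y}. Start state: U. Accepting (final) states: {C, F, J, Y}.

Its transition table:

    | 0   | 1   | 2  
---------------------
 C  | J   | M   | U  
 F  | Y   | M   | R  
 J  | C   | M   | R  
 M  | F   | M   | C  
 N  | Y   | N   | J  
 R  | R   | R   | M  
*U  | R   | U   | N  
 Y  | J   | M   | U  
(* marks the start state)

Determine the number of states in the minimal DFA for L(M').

All states are reachable from the start state.
P0 = {C,F,J,Y} | {M,N,R,U}.
Split {M,N,R,U} by δ(·,0) → {M,N} and {R,U}.
The partition is now stable with 3 blocks: {C,F,J,Y} | {M,N} | {R,U}.

3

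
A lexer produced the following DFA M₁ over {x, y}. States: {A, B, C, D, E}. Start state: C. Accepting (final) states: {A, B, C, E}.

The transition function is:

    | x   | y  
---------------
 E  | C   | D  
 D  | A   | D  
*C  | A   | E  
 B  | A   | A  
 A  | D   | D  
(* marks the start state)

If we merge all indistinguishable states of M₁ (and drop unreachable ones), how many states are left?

States {B} cannot be reached from the start state, so discard them.
Initial partition by acceptance: {A,C,E} | {D}.
Refine {A,C,E} on symbol x: members go to different blocks, giving {C,E} and {A}.
On input x, block {C,E} splits into {C} and {E}.
No further refinement is possible. Final partition (4 blocks): {C} | {D} | {A} | {E}.

4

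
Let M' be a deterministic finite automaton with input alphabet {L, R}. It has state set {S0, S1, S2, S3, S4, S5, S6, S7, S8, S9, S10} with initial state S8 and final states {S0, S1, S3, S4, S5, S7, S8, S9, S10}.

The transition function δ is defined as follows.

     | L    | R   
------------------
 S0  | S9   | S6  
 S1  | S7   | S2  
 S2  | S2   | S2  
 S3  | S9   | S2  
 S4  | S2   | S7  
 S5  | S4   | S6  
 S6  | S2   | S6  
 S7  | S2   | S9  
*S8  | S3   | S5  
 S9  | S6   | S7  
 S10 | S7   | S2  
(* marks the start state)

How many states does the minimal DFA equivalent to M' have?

First remove the unreachable states {S0,S1,S10}; 8 states remain.
Initial partition by acceptance: {S3,S4,S5,S7,S8,S9} | {S2,S6}.
Split {S3,S4,S5,S7,S8,S9} by δ(·,L) → {S3,S5,S8} and {S4,S7,S9}.
Split {S3,S5,S8} by δ(·,L) → {S3,S5} and {S8}.
The partition is now stable with 4 blocks: {S3,S5} | {S2,S6} | {S4,S7,S9} | {S8}.

4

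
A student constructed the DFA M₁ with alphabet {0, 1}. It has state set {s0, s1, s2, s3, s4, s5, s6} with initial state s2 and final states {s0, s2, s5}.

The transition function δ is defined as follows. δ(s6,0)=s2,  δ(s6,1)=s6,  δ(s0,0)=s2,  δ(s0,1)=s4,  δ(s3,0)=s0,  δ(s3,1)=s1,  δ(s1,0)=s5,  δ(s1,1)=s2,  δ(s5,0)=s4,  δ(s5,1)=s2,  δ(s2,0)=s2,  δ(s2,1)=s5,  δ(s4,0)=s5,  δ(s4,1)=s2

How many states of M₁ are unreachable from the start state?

4

Starting at s2 and following transitions, the reachable set is {s2, s4, s5}. That leaves s0, s1, s3, s6 unreachable — 4 in total.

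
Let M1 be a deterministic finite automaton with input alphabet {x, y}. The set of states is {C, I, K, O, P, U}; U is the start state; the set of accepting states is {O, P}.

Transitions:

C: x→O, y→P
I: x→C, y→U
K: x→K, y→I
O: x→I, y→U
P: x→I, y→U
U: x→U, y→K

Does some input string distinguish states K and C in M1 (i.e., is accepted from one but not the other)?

Every state is reachable, so we keep all 6.
Start with accepting vs non-accepting: {O,P} | {C,I,K,U}.
Split {C,I,K,U} by δ(·,x) → {I,K,U} and {C}.
On input x, block {I,K,U} splits into {K,U} and {I}.
On input y, block {K,U} splits into {U} and {K}.
No further refinement is possible. Final partition (5 blocks): {O,P} | {U} | {C} | {I} | {K}.
K and C end up in different blocks, so they are distinguishable. For instance, the string 'x' is accepted from only C.

Yes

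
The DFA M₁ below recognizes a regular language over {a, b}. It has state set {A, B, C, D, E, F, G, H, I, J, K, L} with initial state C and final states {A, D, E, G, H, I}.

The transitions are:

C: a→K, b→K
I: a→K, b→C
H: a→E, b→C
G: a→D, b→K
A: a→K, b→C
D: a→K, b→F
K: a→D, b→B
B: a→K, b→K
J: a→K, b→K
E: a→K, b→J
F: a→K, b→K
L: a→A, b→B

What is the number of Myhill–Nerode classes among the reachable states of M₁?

3

States {A,E,G,H,I,J,L} cannot be reached from the start state, so discard them.
Initial partition by acceptance: {D} | {B,C,F,K}.
On input a, block {B,C,F,K} splits into {B,C,F} and {K}.
Stable partition: {D} | {B,C,F} | {K} — 3 equivalence classes.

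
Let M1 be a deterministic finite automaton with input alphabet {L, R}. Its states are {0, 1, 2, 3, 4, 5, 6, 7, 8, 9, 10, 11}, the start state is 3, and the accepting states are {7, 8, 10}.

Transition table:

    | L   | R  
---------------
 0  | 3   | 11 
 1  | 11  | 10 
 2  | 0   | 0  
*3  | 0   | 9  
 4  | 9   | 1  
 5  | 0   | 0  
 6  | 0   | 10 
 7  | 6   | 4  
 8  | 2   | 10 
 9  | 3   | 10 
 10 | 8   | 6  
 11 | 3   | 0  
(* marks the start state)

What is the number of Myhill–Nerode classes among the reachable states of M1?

Reachable states from the start: {0,2,3,6,8,9,10,11}. Unreachable: {1,4,5,7} — drop them.
Initial partition by acceptance: {8,10} | {0,2,3,6,9,11}.
Split {8,10} by δ(·,L) → {8} and {10}.
Refine {0,2,3,6,9,11} on symbol R: members go to different blocks, giving {0,2,3,11} and {6,9}.
On input R, block {0,2,3,11} splits into {0,2,11} and {3}.
Refine {0,2,11} on symbol L: members go to different blocks, giving {0,11} and {2}.
Split {6,9} by δ(·,L) → {6} and {9}.
Stable partition: {8} | {0,11} | {10} | {6} | {3} | {2} | {9} — 7 equivalence classes.

7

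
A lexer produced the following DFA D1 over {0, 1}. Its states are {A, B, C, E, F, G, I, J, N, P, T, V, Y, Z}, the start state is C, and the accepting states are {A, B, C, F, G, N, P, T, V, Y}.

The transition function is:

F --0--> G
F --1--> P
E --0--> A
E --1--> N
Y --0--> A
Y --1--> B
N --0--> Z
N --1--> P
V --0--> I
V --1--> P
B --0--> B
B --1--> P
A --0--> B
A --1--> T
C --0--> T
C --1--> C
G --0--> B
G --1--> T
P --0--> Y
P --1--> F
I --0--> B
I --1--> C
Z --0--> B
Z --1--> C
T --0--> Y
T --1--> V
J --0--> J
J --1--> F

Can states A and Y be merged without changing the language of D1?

No

First remove the unreachable states {E,J,N,Z}; 10 states remain.
P0 = {A,B,C,F,G,P,T,V,Y} | {I}.
Refine {A,B,C,F,G,P,T,V,Y} on symbol 0: members go to different blocks, giving {A,B,C,F,G,P,T,Y} and {V}.
On input 1, block {A,B,C,F,G,P,T,Y} splits into {A,B,C,F,G,P,Y} and {T}.
On input 0, block {A,B,C,F,G,P,Y} splits into {A,B,F,G,P,Y} and {C}.
On input 1, block {A,B,F,G,P,Y} splits into {B,F,P,Y} and {A,G}.
On input 0, block {B,F,P,Y} splits into {F,Y} and {B,P}.
Refine {B,P} on symbol 0: members go to different blocks, giving {P} and {B}.
On input 1, block {F,Y} splits into {Y} and {F}.
The partition is now stable with 9 blocks: {Y} | {I} | {V} | {T} | {C} | {A,G} | {P} | {B} | {F}.
A and Y end up in different blocks, so they are distinguishable. For instance, the string '110' is accepted from only Y.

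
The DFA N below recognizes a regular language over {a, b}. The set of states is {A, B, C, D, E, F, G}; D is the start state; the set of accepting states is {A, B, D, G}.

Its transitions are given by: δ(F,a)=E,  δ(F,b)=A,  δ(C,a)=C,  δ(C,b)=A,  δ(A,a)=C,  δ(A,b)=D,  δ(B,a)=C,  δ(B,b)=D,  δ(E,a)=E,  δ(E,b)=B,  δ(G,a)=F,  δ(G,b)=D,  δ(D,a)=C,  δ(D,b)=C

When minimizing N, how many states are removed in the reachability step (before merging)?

BFS from D reaches {A, C, D}; the 4 state(s) B, E, F, G are never visited.

4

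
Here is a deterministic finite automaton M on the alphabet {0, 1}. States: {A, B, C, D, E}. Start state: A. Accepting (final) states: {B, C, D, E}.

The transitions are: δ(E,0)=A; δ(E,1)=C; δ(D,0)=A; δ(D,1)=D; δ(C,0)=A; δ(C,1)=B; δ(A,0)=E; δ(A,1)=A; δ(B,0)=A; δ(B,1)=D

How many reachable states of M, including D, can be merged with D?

Initial partition by acceptance: {B,C,D,E} | {A}.
Stable partition: {B,C,D,E} | {A} — 2 equivalence classes.
The equivalence class containing D is {B,C,D,E}, of size 4.

4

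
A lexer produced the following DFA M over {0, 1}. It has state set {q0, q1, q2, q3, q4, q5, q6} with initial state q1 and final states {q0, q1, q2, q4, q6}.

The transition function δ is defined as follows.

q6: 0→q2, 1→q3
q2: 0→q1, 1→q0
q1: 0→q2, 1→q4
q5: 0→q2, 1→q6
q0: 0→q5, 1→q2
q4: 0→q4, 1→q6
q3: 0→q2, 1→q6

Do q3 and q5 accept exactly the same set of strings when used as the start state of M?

Yes

Every state is reachable, so we keep all 7.
Start with accepting vs non-accepting: {q0,q1,q2,q4,q6} | {q3,q5}.
Split {q0,q1,q2,q4,q6} by δ(·,0) → {q1,q2,q4,q6} and {q0}.
On input 1, block {q1,q2,q4,q6} splits into {q1,q4} and {q2} and {q6}.
Refine {q1,q4} on symbol 0: members go to different blocks, giving {q1} and {q4}.
The partition is now stable with 6 blocks: {q1} | {q3,q5} | {q0} | {q2} | {q6} | {q4}.
q3 and q5 lie in the same block of the stable partition, so they are equivalent — no string distinguishes them.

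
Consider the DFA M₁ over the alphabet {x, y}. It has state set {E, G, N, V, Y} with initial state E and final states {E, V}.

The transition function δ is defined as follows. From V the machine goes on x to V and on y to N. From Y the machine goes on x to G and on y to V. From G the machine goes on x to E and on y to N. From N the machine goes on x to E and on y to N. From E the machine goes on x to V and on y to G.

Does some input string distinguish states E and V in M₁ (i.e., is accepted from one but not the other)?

No

Reachable states from the start: {E,G,N,V}. Unreachable: {Y} — drop them.
Start with accepting vs non-accepting: {E,V} | {G,N}.
Stable partition: {E,V} | {G,N} — 2 equivalence classes.
E and V lie in the same block of the stable partition, so they are equivalent — no string distinguishes them.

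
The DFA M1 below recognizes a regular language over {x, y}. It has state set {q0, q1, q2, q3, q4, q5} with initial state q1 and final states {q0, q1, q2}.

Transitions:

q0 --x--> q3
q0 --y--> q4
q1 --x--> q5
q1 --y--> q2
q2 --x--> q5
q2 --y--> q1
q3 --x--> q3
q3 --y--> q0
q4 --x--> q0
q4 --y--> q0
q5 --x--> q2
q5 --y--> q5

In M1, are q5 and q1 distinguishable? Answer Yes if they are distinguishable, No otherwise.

States {q0,q3,q4} cannot be reached from the start state, so discard them.
Initial partition by acceptance: {q1,q2} | {q5}.
The partition is now stable with 2 blocks: {q1,q2} | {q5}.
q5 and q1 end up in different blocks, so they are distinguishable. For instance, the string 'ε' is accepted from only q1.

Yes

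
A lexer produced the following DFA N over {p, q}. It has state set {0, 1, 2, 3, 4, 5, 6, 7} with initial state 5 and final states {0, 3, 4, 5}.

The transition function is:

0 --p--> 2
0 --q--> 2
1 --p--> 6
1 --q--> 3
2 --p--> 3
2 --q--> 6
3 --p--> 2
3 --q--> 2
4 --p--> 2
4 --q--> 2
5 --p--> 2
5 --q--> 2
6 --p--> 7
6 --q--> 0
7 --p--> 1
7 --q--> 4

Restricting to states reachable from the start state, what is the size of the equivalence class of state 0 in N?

Initial partition by acceptance: {0,3,4,5} | {1,2,6,7}.
On input p, block {1,2,6,7} splits into {1,6,7} and {2}.
Stable partition: {0,3,4,5} | {1,6,7} | {2} — 3 equivalence classes.
The equivalence class containing 0 is {0,3,4,5}, of size 4.

4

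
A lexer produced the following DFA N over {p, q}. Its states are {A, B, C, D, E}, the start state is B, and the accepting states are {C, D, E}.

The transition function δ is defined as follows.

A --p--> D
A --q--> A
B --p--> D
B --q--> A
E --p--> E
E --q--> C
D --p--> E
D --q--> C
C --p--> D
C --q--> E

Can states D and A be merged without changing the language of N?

No

P0 = {C,D,E} | {A,B}.
Stable partition: {C,D,E} | {A,B} — 2 equivalence classes.
D and A end up in different blocks, so they are distinguishable. For instance, the string 'ε' is accepted from only D.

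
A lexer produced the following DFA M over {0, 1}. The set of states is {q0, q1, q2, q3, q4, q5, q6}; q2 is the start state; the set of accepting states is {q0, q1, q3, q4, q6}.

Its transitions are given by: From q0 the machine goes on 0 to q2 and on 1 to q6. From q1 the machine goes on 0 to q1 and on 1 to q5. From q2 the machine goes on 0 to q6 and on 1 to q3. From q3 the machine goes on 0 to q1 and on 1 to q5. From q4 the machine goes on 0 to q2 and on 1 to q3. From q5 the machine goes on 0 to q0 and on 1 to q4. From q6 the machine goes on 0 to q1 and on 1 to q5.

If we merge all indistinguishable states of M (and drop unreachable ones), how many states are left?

4

Start with accepting vs non-accepting: {q0,q1,q3,q4,q6} | {q2,q5}.
Refine {q0,q1,q3,q4,q6} on symbol 0: members go to different blocks, giving {q1,q3,q6} and {q0,q4}.
Refine {q2,q5} on symbol 0: members go to different blocks, giving {q2} and {q5}.
Stable partition: {q1,q3,q6} | {q2} | {q0,q4} | {q5} — 4 equivalence classes.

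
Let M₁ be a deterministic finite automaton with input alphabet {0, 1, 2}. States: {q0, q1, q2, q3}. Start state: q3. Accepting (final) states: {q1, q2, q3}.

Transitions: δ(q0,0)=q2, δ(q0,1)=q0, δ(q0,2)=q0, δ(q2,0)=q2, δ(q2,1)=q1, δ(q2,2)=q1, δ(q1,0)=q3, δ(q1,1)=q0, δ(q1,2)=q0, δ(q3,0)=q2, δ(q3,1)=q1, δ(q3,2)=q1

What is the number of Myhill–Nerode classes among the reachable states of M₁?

Every state is reachable, so we keep all 4.
Start with accepting vs non-accepting: {q1,q2,q3} | {q0}.
On input 1, block {q1,q2,q3} splits into {q2,q3} and {q1}.
The partition is now stable with 3 blocks: {q2,q3} | {q0} | {q1}.

3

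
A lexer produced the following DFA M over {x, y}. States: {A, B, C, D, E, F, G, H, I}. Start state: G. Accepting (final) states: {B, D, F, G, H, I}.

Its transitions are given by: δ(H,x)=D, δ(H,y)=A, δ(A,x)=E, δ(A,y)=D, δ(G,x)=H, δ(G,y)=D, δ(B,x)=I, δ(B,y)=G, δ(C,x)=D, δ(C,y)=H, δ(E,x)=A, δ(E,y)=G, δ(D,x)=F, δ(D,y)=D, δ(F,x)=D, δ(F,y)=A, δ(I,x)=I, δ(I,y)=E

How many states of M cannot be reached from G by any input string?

3

BFS from G reaches {A, D, E, F, G, H}; the 3 state(s) B, C, I are never visited.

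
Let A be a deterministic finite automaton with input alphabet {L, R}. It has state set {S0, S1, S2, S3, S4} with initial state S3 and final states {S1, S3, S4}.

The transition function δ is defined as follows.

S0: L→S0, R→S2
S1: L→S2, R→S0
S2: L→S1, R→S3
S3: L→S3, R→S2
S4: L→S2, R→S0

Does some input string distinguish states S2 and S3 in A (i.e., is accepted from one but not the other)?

Yes

Reachable states from the start: {S0,S1,S2,S3}. Unreachable: {S4} — drop them.
P0 = {S1,S3} | {S0,S2}.
Split {S1,S3} by δ(·,L) → {S1} and {S3}.
Split {S0,S2} by δ(·,L) → {S0} and {S2}.
No further refinement is possible. Final partition (4 blocks): {S1} | {S0} | {S3} | {S2}.
S2 and S3 end up in different blocks, so they are distinguishable. For instance, the string 'ε' is accepted from only S3.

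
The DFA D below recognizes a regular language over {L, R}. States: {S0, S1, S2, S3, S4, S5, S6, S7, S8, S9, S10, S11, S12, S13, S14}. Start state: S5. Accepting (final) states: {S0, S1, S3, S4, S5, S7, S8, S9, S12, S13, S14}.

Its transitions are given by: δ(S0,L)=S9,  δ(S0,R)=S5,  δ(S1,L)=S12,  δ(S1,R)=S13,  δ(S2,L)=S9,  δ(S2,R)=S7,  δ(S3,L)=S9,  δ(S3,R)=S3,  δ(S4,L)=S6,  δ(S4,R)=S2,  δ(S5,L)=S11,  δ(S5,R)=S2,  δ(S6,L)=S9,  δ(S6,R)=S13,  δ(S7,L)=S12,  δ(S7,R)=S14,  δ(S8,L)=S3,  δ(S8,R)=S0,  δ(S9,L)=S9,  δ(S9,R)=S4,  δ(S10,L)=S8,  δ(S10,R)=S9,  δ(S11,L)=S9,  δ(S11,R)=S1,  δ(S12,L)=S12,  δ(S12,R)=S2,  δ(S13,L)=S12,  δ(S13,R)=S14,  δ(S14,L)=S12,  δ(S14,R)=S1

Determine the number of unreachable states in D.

4

BFS from S5 reaches {S1, S2, S4, S5, S6, S7, S9, S11, S12, S13, S14}; the 4 state(s) S0, S3, S8, S10 are never visited.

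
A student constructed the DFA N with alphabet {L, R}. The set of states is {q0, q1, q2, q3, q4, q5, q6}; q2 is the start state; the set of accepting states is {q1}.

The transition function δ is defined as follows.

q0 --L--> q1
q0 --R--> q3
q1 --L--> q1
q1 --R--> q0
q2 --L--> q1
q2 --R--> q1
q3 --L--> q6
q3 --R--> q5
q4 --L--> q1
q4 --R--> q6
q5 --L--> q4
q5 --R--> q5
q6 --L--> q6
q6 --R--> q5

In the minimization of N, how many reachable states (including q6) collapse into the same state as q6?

All states are reachable from the start state.
Start with accepting vs non-accepting: {q1} | {q0,q2,q3,q4,q5,q6}.
On input L, block {q0,q2,q3,q4,q5,q6} splits into {q0,q2,q4} and {q3,q5,q6}.
Refine {q0,q2,q4} on symbol R: members go to different blocks, giving {q0,q4} and {q2}.
Split {q3,q5,q6} by δ(·,L) → {q3,q6} and {q5}.
Stable partition: {q1} | {q0,q4} | {q3,q6} | {q2} | {q5} — 5 equivalence classes.
The equivalence class containing q6 is {q3,q6}, of size 2.

2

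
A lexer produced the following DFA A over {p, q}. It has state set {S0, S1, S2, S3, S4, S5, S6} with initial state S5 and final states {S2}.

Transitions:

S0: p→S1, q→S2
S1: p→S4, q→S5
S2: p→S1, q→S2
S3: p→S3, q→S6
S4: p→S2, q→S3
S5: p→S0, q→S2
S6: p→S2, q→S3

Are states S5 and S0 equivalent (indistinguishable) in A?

No

Initial partition by acceptance: {S2} | {S0,S1,S3,S4,S5,S6}.
On input p, block {S0,S1,S3,S4,S5,S6} splits into {S0,S1,S3,S5} and {S4,S6}.
On input p, block {S0,S1,S3,S5} splits into {S0,S3,S5} and {S1}.
Split {S0,S3,S5} by δ(·,p) → {S3,S5} and {S0}.
On input p, block {S3,S5} splits into {S3} and {S5}.
Stable partition: {S2} | {S3} | {S4,S6} | {S1} | {S0} | {S5} — 6 equivalence classes.
S5 and S0 end up in different blocks, so they are distinguishable. For instance, the string 'pq' is accepted from only S5.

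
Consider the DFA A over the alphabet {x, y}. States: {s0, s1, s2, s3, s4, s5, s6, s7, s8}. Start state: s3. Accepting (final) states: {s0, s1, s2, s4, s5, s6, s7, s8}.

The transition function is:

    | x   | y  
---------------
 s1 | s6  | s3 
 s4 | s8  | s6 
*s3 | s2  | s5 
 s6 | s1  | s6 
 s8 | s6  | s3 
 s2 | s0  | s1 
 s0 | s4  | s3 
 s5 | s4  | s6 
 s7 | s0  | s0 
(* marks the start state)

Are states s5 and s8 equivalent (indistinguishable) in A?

Reachable states from the start: {s0,s1,s2,s3,s4,s5,s6,s8}. Unreachable: {s7} — drop them.
Initial partition by acceptance: {s0,s1,s2,s4,s5,s6,s8} | {s3}.
On input y, block {s0,s1,s2,s4,s5,s6,s8} splits into {s2,s4,s5,s6} and {s0,s1,s8}.
Split {s2,s4,s5,s6} by δ(·,x) → {s2,s4,s6} and {s5}.
Refine {s2,s4,s6} on symbol y: members go to different blocks, giving {s4,s6} and {s2}.
No further refinement is possible. Final partition (5 blocks): {s4,s6} | {s3} | {s0,s1,s8} | {s5} | {s2}.
s5 and s8 end up in different blocks, so they are distinguishable. For instance, the string 'y' is accepted from only s5.

No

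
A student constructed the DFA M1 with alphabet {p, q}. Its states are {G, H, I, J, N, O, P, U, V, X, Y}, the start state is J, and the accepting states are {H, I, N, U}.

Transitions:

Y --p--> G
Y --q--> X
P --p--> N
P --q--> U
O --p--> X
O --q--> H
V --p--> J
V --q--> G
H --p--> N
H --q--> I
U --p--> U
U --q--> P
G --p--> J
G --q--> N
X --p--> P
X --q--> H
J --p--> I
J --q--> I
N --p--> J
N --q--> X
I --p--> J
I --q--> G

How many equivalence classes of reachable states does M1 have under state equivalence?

States {O,V,Y} cannot be reached from the start state, so discard them.
P0 = {H,I,N,U} | {G,J,P,X}.
Refine {H,I,N,U} on symbol p: members go to different blocks, giving {I,N} and {H,U}.
On input p, block {G,J,P,X} splits into {G,X} and {J,P}.
Split {G,X} by δ(·,q) → {X} and {G}.
Refine {I,N} on symbol q: members go to different blocks, giving {I} and {N}.
Split {H,U} by δ(·,p) → {U} and {H}.
On input p, block {J,P} splits into {P} and {J}.
The partition is now stable with 8 blocks: {I} | {X} | {U} | {P} | {G} | {N} | {H} | {J}.

8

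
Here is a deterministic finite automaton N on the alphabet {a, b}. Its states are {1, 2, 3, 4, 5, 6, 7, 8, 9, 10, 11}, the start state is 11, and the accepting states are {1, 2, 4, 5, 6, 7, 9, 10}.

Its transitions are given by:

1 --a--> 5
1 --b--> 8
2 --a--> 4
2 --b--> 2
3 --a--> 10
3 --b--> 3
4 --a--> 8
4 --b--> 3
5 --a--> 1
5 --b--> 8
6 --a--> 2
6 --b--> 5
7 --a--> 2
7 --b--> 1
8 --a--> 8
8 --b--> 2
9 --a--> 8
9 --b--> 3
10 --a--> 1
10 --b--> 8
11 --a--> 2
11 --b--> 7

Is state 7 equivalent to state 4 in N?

States {6,9} cannot be reached from the start state, so discard them.
P0 = {1,2,4,5,7,10} | {3,8,11}.
Split {1,2,4,5,7,10} by δ(·,a) → {1,2,5,7,10} and {4}.
Refine {1,2,5,7,10} on symbol a: members go to different blocks, giving {1,5,7,10} and {2}.
Split {1,5,7,10} by δ(·,a) → {1,5,10} and {7}.
Split {3,8,11} by δ(·,a) → {3} and {8} and {11}.
No further refinement is possible. Final partition (7 blocks): {1,5,10} | {3} | {4} | {2} | {7} | {8} | {11}.
7 and 4 end up in different blocks, so they are distinguishable. For instance, the string 'a' is accepted from only 7.

No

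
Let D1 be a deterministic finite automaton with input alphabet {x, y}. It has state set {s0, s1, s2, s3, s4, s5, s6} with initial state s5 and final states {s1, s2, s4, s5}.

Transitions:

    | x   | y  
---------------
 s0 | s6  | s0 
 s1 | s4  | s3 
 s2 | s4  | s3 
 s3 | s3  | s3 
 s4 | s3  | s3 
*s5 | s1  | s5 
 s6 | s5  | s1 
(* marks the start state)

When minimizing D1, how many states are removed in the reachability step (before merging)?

BFS from s5 reaches {s1, s3, s4, s5}; the 3 state(s) s0, s2, s6 are never visited.

3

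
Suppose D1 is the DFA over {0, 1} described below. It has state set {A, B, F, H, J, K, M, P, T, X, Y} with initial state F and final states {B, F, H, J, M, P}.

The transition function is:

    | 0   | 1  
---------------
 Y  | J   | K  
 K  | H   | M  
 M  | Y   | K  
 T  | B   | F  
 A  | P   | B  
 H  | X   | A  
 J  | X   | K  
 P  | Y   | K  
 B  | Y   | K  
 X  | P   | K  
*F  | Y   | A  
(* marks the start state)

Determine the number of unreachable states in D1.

1

Starting at F and following transitions, the reachable set is {A, B, F, H, J, K, M, P, X, Y}. That leaves T unreachable — 1 in total.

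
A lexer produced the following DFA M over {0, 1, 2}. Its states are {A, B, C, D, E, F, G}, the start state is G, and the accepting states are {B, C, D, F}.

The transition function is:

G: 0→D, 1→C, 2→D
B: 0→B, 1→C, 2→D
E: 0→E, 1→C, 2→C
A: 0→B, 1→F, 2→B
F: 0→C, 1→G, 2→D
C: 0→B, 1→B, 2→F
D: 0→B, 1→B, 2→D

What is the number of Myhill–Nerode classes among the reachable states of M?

Reachable states from the start: {B,C,D,F,G}. Unreachable: {A,E} — drop them.
Initial partition by acceptance: {B,C,D,F} | {G}.
On input 1, block {B,C,D,F} splits into {B,C,D} and {F}.
On input 2, block {B,C,D} splits into {B,D} and {C}.
Refine {B,D} on symbol 1: members go to different blocks, giving {B} and {D}.
No further refinement is possible. Final partition (5 blocks): {B} | {G} | {F} | {C} | {D}.

5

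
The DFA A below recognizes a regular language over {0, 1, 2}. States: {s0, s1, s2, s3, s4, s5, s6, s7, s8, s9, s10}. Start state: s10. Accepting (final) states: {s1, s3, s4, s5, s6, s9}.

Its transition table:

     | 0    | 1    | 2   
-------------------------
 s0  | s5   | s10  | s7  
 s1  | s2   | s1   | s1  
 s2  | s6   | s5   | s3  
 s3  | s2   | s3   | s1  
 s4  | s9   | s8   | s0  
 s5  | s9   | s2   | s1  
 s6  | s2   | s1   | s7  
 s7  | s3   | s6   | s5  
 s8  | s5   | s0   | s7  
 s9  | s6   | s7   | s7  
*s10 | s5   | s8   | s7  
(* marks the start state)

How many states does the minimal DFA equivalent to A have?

7

Reachable states from the start: {s0,s1,s2,s3,s5,s6,s7,s8,s9,s10}. Unreachable: {s4} — drop them.
P0 = {s1,s3,s5,s6,s9} | {s0,s2,s7,s8,s10}.
Refine {s1,s3,s5,s6,s9} on symbol 0: members go to different blocks, giving {s1,s3,s6} and {s5,s9}.
Split {s1,s3,s6} by δ(·,2) → {s1,s3} and {s6}.
On input 0, block {s0,s2,s7,s8,s10} splits into {s0,s8,s10} and {s2} and {s7}.
Refine {s5,s9} on symbol 0: members go to different blocks, giving {s5} and {s9}.
The partition is now stable with 7 blocks: {s1,s3} | {s0,s8,s10} | {s5} | {s6} | {s2} | {s7} | {s9}.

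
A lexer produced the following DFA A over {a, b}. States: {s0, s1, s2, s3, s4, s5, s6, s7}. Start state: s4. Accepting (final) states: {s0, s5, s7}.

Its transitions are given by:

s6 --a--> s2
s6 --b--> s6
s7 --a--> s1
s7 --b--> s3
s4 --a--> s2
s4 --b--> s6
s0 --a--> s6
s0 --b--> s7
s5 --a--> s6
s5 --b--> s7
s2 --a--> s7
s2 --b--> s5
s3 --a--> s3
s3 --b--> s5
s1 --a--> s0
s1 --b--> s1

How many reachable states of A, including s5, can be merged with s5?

2

Every state is reachable, so we keep all 8.
Start with accepting vs non-accepting: {s0,s5,s7} | {s1,s2,s3,s4,s6}.
Refine {s0,s5,s7} on symbol b: members go to different blocks, giving {s0,s5} and {s7}.
Split {s1,s2,s3,s4,s6} by δ(·,a) → {s3,s4,s6} and {s1} and {s2}.
Split {s3,s4,s6} by δ(·,a) → {s4,s6} and {s3}.
The partition is now stable with 6 blocks: {s0,s5} | {s4,s6} | {s7} | {s1} | {s2} | {s3}.
State s5 belongs to the block {s0,s5}, which has 2 states.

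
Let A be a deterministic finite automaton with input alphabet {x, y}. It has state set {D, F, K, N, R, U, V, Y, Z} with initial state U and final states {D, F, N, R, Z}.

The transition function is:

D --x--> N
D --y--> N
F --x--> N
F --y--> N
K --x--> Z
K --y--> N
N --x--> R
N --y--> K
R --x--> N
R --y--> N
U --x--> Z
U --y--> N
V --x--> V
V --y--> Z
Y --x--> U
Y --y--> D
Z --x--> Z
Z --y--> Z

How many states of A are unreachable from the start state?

4

BFS from U reaches {K, N, R, U, Z}; the 4 state(s) D, F, V, Y are never visited.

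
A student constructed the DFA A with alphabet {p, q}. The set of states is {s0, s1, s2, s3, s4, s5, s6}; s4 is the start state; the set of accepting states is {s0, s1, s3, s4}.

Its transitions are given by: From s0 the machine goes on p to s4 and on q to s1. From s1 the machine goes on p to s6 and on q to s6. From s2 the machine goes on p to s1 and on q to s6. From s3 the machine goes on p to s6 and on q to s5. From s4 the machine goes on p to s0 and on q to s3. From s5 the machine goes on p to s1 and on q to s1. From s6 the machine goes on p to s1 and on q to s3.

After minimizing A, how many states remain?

First remove the unreachable states {s2}; 6 states remain.
P0 = {s0,s1,s3,s4} | {s5,s6}.
Refine {s0,s1,s3,s4} on symbol p: members go to different blocks, giving {s0,s4} and {s1,s3}.
Stable partition: {s0,s4} | {s5,s6} | {s1,s3} — 3 equivalence classes.

3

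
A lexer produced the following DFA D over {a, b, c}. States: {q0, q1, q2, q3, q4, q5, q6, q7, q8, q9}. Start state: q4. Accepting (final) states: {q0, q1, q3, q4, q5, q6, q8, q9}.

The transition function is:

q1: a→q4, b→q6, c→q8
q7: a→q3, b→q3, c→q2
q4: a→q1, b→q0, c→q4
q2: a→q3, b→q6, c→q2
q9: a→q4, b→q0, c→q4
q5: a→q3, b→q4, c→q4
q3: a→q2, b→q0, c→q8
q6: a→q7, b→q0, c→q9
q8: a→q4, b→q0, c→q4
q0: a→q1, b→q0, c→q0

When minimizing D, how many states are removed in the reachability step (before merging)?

BFS from q4 reaches {q0, q1, q2, q3, q4, q6, q7, q8, q9}; the 1 state(s) q5 are never visited.

1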